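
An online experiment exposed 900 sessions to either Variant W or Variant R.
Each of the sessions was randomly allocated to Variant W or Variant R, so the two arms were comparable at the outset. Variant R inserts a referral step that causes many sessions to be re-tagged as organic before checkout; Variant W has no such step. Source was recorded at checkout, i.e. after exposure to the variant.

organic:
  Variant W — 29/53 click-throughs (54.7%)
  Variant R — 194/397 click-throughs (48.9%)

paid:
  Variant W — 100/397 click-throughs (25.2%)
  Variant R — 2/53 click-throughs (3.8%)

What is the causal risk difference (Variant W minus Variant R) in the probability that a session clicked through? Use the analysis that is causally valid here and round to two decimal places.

Traffic source is downstream of the variant. One should not condition on a consequence of treatment, so the overall rates are the right comparison.
The causal difference is the pooled difference: 0.287 − 0.436 = -0.149.

-0.15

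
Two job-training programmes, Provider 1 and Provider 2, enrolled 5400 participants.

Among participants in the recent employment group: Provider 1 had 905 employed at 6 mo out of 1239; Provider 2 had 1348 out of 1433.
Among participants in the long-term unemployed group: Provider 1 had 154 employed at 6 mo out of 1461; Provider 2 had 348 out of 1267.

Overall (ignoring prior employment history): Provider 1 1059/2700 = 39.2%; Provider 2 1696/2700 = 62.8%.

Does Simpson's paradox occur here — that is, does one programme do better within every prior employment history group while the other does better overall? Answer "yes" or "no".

Within each prior employment history level (recent employment 73.0% vs 94.1%; long-term unemployed 10.5% vs 27.5%), Provider 2 has the higher rate every time. Pooled: 39.2% vs 62.8% — Provider 2 has the higher rate overall. They agree.

no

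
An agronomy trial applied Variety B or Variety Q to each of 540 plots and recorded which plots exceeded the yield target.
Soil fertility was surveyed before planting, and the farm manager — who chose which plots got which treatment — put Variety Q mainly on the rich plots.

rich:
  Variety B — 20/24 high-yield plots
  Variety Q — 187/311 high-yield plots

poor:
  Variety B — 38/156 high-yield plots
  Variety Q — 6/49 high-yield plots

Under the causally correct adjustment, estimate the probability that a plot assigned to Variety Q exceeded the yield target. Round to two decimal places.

Variety B is higher inside every soil fertility stratum but Variety Q is higher in aggregate. Whether to stratify depends on how soil fertility relates to the variety.
Here soil fertility is a common cause — it drives both which variety a case falls under and the outcome. The crude comparison mixes populations; the stratum-specific rates are the causally relevant ones.
Standardising Variety Q to the population soil fertility mix: 0.620·187/311 + 0.380·6/49 = 0.420.

0.42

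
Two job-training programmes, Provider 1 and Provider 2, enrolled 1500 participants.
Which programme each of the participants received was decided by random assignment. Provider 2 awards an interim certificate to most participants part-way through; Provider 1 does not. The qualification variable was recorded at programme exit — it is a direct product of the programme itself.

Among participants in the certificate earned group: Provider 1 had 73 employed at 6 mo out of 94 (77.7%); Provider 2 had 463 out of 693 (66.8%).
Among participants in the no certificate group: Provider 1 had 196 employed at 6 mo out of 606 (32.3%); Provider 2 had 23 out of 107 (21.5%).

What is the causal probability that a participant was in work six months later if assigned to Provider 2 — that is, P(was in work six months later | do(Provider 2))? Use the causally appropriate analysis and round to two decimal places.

Qualification attained during the programme here is a post-treatment variable shaped by the programme; conditioning on it would introduce bias rather than remove it. The overall comparison is the causal one.
So P(outcome | do(Provider 2)) is just the pooled rate for Provider 2: 486/800 = 0.608.

0.61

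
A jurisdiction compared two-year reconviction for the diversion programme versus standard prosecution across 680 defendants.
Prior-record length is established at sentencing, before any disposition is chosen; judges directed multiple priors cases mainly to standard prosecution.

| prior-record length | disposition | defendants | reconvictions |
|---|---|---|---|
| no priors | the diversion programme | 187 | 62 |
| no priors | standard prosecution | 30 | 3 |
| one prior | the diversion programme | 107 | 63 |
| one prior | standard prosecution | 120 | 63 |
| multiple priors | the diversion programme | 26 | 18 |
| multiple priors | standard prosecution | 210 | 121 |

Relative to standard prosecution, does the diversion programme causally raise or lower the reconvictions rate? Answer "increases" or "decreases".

increases

The prior-record length-specific comparison favours standard prosecution throughout, but the pooled figures favour the diversion programme. The question is whether to condition on prior-record length.
The imbalance in prior-record length arose from how defendants were allocated, not from anything the disposition did; and prior-record length independently affects the outcome. The pooled gap is confounded — condition on prior-record length.
Within each level — no priors: 33.2% vs 10.0%; one prior: 58.9% vs 52.5%; multiple priors: 69.2% vs 57.6% — standard prosecution is lower every time.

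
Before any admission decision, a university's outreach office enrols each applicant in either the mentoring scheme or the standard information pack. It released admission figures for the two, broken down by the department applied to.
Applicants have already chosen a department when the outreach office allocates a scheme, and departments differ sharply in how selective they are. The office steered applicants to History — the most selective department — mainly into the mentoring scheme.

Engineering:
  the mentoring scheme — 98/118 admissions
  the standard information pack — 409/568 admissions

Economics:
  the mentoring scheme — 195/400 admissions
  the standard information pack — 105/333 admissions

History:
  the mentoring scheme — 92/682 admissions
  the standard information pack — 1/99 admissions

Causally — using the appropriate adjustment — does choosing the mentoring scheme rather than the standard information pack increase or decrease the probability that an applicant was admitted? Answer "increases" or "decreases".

Nothing the outreach scheme does changes department; the imbalance is an allocation artefact. With department also predicting the outcome, the pooled figure is confounded, and the within-stratum comparison is the causal one.
Within each level — Engineering: 83.1% vs 72.0%; Economics: 48.8% vs 31.5%; History: 13.5% vs 1.0% — the mentoring scheme is higher every time.

increases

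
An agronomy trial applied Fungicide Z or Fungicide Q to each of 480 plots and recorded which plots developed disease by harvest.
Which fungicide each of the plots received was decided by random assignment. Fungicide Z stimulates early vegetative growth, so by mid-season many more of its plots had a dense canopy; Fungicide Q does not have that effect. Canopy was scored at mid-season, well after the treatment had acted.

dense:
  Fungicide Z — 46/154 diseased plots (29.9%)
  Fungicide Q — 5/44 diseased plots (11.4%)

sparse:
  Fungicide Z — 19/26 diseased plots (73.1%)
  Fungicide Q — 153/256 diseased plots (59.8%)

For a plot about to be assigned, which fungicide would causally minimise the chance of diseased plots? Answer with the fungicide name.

Fungicide Z

The distribution of mid-season canopy is itself part of what the fungicide does — it is an intermediate outcome. Holding it fixed would remove that part of the effect; the total effect is the pooled difference.
Pooled: Fungicide Z 36.1% vs Fungicide Q 52.7%; Fungicide Z is lower overall.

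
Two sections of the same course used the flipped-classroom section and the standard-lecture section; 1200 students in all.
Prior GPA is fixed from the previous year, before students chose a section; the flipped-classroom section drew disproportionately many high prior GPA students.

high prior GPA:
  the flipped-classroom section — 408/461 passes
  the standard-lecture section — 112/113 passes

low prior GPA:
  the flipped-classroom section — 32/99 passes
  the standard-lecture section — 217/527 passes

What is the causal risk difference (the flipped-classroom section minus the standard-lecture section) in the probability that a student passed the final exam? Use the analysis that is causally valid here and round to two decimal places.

The prior GPA band-specific comparison favours the standard-lecture section throughout, but the pooled figures favour the flipped-classroom section. The question is whether to condition on prior GPA band.
Here prior GPA band is a common cause — it drives both which teaching method a case falls under and the outcome. The crude comparison mixes populations; the stratum-specific rates are the causally relevant ones.
Adjusting over the population distribution of prior GPA band: 0.478·(0.885−0.991) + 0.522·(0.323−0.412) = -0.097.

-0.10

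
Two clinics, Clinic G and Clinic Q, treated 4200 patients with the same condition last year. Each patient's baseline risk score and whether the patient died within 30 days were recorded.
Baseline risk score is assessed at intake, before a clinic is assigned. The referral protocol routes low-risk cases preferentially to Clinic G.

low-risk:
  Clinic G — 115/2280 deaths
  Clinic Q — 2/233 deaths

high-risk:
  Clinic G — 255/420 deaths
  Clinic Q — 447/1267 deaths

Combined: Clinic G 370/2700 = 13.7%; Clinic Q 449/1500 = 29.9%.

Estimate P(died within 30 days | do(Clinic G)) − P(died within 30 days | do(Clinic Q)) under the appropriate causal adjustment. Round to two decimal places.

+0.13

Baseline risk score satisfies the back-door criterion: it is not a descendant of the clinic, and it blocks the spurious path from clinic to outcome. Adjusting for it (i.e., using the within-baseline risk score rates) gives the causal effect.
Adjusting over the population distribution of baseline risk score: 0.598·(0.050−0.009) + 0.402·(0.607−0.353) = +0.127.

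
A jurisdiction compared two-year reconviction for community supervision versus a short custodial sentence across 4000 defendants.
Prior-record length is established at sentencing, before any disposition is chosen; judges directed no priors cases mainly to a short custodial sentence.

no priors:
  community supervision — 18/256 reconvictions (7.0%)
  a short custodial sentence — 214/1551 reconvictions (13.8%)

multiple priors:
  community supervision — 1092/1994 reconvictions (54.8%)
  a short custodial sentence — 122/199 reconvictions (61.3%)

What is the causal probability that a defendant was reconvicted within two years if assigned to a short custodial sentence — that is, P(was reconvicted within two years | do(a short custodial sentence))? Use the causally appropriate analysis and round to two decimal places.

Nothing the disposition does changes prior-record length; the imbalance is an allocation artefact. With prior-record length also predicting the outcome, the pooled figure is confounded, and the within-stratum comparison is the causal one.
Standardising a short custodial sentence to the population prior-record length mix: 0.452·214/1551 + 0.548·122/199 = 0.398.

0.40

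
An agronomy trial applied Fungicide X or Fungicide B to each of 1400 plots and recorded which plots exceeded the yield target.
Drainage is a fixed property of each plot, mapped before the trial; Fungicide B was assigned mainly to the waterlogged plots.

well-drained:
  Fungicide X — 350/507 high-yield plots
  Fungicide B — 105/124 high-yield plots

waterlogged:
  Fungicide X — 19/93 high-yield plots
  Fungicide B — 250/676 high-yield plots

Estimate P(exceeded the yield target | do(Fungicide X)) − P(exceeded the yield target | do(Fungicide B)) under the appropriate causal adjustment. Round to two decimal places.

Field drainage is set before the fungicide has any effect — it is not caused by the fungicide — and it independently drives the outcome. That makes it a confounder, so the causal comparison is within field drainage levels.
Adjusting over the population distribution of field drainage: 0.451·(0.690−0.847) + 0.549·(0.204−0.370) = -0.161.

-0.16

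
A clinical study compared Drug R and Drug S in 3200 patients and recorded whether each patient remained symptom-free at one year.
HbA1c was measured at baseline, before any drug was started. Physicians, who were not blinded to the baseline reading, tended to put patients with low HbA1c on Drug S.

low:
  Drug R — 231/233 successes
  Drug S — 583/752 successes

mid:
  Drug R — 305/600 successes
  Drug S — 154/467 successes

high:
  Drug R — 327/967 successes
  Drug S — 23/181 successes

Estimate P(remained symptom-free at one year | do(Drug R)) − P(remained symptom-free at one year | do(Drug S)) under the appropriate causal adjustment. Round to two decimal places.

Since HbA1c is a pre-existing factor (not a product of the drug) and it affects the outcome on its own, it is a confounder. The stratified rates, not the pooled rate, identify the causal effect.
Adjusting over the population distribution of HbA1c: 0.308·(0.991−0.775) + 0.333·(0.508−0.330) + 0.359·(0.338−0.127) = +0.202.

+0.20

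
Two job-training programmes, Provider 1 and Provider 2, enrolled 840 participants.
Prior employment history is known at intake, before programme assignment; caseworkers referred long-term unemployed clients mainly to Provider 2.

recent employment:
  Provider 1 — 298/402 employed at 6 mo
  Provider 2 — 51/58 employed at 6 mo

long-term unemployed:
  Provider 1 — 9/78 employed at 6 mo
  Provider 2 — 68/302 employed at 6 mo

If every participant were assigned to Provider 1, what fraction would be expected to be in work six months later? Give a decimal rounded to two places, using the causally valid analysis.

The stratified and pooled comparisons disagree (Provider 2 wins within each prior employment history; Provider 1 wins overall), so the answer turns on the causal role of prior employment history.
Prior employment history is set before the programme has any effect — it is not caused by the programme — and it independently drives the outcome. That makes it a confounder, so the causal comparison is within prior employment history levels.
Standardising Provider 1 to the population prior employment history mix: 0.548·298/402 + 0.452·9/78 = 0.458.

0.46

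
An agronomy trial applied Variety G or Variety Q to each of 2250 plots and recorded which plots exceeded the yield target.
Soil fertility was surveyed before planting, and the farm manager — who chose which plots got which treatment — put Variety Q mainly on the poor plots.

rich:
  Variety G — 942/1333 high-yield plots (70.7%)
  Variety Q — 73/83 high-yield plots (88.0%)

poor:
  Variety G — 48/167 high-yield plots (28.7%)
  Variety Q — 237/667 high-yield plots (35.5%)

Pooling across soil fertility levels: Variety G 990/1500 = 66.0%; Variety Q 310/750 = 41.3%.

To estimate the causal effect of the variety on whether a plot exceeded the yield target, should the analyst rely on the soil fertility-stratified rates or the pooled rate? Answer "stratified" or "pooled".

Within every soil fertility level Variety Q has the higher rate, yet pooled Variety G does — Simpson's reversal.
Soil fertility differs across varietys for reasons unrelated to any effect of the variety itself, and it separately predicts the outcome — a classic confounder. We must compare within soil fertility levels.
Within each level — rich: 70.7% vs 88.0%; poor: 28.7% vs 35.5% — Variety Q is higher every time.

stratified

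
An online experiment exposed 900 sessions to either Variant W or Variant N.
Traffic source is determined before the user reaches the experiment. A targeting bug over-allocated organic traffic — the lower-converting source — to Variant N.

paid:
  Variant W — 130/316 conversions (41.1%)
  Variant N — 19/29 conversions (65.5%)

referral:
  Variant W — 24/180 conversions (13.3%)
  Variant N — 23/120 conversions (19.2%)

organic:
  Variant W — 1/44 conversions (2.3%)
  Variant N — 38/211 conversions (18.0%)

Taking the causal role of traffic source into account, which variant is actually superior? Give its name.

The traffic source-specific comparison favours Variant N throughout, but the pooled figures favour Variant W. The question is whether to condition on traffic source.
Traffic source is set before the variant has any effect — it is not caused by the variant — and it independently drives the outcome. That makes it a confounder, so the causal comparison is within traffic source levels.
Within each level — paid: 41.1% vs 65.5%; referral: 13.3% vs 19.2%; organic: 2.3% vs 18.0% — Variant N is higher every time.

Variant N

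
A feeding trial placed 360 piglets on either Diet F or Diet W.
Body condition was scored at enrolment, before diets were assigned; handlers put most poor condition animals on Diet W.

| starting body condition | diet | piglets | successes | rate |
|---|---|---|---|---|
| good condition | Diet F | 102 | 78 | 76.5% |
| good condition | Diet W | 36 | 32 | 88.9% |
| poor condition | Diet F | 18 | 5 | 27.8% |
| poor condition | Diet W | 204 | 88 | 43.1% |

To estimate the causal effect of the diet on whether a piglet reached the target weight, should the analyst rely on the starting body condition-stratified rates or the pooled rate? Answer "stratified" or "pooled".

stratified

Since starting body condition is a pre-existing factor (not a product of the diet) and it affects the outcome on its own, it is a confounder. The stratified rates, not the pooled rate, identify the causal effect.
Within each level — good condition: 76.5% vs 88.9%; poor condition: 27.8% vs 43.1% — Diet W is higher every time.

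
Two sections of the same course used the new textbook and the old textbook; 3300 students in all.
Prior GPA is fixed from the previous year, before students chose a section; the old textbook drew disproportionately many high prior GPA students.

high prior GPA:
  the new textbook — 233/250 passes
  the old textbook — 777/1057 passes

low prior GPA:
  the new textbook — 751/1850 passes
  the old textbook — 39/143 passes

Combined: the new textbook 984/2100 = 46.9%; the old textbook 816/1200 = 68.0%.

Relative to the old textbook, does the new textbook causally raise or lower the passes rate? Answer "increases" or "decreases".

Prior GPA band differs across teaching methods for reasons unrelated to any effect of the teaching method itself, and it separately predicts the outcome — a classic confounder. We must compare within prior GPA band levels.
Within each level — high prior GPA: 93.2% vs 73.5%; low prior GPA: 40.6% vs 27.3% — the new textbook is higher every time.

increases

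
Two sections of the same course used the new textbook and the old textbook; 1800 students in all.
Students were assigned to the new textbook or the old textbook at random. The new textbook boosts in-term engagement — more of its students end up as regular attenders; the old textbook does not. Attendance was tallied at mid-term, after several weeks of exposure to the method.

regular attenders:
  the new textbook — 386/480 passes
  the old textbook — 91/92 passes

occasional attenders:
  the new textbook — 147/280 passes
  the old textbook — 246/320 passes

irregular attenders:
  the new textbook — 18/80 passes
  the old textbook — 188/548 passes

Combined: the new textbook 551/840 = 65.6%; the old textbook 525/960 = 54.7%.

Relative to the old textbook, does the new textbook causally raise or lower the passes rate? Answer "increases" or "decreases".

Mid-term attendance is downstream of the teaching method. One should not condition on a consequence of treatment, so the overall rates are the right comparison.
Pooled: the new textbook 65.6% vs the old textbook 54.7%; the new textbook is higher overall.

increases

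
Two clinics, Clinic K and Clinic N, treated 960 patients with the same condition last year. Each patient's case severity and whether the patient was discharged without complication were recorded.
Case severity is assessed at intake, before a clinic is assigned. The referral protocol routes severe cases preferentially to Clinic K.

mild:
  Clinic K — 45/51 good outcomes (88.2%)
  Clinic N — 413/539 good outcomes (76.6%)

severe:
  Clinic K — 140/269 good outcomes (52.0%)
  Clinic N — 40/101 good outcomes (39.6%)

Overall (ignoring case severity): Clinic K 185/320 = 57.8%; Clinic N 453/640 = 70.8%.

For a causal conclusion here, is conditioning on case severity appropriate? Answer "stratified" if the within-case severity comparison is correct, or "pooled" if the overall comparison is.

Within every case severity level Clinic K has the higher rate, yet pooled Clinic N does — Simpson's reversal.
Nothing the clinic does changes case severity; the imbalance is an allocation artefact. With case severity also predicting the outcome, the pooled figure is confounded, and the within-stratum comparison is the causal one.
Within each level — mild: 88.2% vs 76.6%; severe: 52.0% vs 39.6% — Clinic K is higher every time.

stratified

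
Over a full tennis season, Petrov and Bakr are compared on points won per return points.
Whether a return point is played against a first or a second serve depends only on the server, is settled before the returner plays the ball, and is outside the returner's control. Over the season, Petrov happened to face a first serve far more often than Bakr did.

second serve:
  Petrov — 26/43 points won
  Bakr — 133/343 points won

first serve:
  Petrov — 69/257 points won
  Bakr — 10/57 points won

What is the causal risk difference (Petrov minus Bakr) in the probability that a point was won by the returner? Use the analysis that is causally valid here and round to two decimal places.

+0.16

Petrov is higher inside every serve type stratum but Bakr is higher in aggregate. Whether to stratify depends on how serve type relates to the player.
Serve type differs across players for reasons unrelated to any effect of the player itself, and it separately predicts the outcome — a classic confounder. We must compare within serve type levels.
Adjusting over the population distribution of serve type: 0.551·(0.605−0.388) + 0.449·(0.268−0.175) = +0.161.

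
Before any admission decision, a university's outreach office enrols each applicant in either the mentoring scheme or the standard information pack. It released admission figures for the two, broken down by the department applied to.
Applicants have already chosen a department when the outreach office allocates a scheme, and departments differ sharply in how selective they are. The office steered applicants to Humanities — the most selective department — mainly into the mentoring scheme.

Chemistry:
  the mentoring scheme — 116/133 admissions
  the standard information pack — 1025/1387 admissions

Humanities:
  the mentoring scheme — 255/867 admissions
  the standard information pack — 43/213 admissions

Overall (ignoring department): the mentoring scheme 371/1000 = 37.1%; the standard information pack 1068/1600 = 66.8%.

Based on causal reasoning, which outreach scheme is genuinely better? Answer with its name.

Within every department level the mentoring scheme has the higher rate, yet pooled the standard information pack does — Simpson's reversal.
The imbalance in department arose from how applicants were allocated, not from anything the outreach scheme did; and department independently affects the outcome. The pooled gap is confounded — condition on department.
Within each level — Chemistry: 87.2% vs 73.9%; Humanities: 29.4% vs 20.2% — the mentoring scheme is higher every time.

the mentoring scheme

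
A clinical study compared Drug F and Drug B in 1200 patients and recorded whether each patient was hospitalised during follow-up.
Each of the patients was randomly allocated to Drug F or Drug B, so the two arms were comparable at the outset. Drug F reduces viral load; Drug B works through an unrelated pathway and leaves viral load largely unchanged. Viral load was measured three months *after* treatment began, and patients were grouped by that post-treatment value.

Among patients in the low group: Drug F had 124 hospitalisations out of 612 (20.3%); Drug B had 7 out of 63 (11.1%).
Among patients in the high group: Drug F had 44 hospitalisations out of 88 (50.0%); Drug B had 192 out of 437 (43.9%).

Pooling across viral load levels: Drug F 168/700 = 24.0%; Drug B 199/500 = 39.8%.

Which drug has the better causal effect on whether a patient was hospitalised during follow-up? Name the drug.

Drug F

Viral load is recorded after the drug and is itself shifted by it — it sits on the causal path from drug to outcome. Conditioning on a mediator would strip out part of the effect we want; the pooled comparison gives the total causal effect.
Pooled: Drug F 24.0% vs Drug B 39.8%; Drug F is lower overall.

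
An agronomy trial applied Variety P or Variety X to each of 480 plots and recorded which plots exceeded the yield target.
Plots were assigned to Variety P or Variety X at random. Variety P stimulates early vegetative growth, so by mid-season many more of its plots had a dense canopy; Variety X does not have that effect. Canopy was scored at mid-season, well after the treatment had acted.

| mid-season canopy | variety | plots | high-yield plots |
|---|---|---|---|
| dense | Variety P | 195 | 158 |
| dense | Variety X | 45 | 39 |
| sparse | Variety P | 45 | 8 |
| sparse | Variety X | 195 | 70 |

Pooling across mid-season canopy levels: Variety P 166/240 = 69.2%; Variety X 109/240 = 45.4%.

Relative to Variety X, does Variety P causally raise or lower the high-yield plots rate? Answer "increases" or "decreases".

Within every mid-season canopy level Variety X has the higher rate, yet pooled Variety P does — Simpson's reversal.
The distribution of mid-season canopy is itself part of what the variety does — it is an intermediate outcome. Holding it fixed would remove that part of the effect; the total effect is the pooled difference.
Pooled: Variety P 69.2% vs Variety X 45.4%; Variety P is higher overall.

increases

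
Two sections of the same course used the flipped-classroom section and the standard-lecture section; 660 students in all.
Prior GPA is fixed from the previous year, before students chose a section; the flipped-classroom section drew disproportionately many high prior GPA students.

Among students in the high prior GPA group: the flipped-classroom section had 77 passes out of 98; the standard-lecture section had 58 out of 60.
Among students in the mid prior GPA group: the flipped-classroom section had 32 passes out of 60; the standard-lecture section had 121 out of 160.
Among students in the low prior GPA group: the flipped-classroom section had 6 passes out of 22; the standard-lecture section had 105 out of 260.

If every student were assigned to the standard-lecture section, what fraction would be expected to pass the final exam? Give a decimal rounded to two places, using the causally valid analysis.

Within every prior GPA band level the standard-lecture section has the higher rate, yet pooled the flipped-classroom section does — Simpson's reversal.
Prior GPA band differs across teaching methods for reasons unrelated to any effect of the teaching method itself, and it separately predicts the outcome — a classic confounder. We must compare within prior GPA band levels.
Standardising the standard-lecture section to the population prior GPA band mix: 0.239·58/60 + 0.333·121/160 + 0.427·105/260 = 0.656.

0.66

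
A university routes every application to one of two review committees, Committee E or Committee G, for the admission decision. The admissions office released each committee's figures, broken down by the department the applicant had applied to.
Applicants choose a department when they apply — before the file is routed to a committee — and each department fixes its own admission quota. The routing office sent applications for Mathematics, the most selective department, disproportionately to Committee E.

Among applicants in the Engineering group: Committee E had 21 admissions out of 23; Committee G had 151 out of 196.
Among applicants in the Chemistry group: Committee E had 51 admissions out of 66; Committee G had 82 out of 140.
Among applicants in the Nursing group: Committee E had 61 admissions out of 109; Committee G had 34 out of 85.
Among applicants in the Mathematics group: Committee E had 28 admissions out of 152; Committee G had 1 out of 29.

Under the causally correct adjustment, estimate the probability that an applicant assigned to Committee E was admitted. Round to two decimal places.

Department differs across review committees for reasons unrelated to any effect of the review committee itself, and it separately predicts the outcome — a classic confounder. We must compare within department levels.
Standardising Committee E to the population department mix: 0.274·21/23 + 0.258·51/66 + 0.242·61/109 + 0.226·28/152 = 0.626.

0.63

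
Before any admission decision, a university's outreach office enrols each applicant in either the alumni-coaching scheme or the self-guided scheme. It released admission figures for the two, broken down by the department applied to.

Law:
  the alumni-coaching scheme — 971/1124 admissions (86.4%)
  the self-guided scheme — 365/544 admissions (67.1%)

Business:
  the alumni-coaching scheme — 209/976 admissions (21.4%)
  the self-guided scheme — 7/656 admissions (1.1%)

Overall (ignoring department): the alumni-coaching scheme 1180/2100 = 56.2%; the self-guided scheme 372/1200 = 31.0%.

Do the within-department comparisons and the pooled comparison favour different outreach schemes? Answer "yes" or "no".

no

Within each department level (Law 86.4% vs 67.1%; Business 21.4% vs 1.1%), the alumni-coaching scheme has the higher rate every time. Pooled: 56.2% vs 31.0% — the alumni-coaching scheme has the higher rate overall. They agree.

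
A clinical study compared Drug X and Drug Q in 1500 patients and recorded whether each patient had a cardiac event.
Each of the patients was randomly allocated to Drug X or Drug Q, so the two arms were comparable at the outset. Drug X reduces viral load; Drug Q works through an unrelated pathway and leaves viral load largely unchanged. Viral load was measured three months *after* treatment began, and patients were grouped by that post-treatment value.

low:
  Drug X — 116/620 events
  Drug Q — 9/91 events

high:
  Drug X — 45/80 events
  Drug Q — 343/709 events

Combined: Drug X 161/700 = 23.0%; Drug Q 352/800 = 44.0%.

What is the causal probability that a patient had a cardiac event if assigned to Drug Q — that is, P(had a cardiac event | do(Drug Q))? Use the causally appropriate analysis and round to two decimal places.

Within every viral load level Drug Q has the lower rate, yet pooled Drug X does — Simpson's reversal.
Viral load lies on the pathway drug → viral load → outcome, so adjusting for it blocks the indirect effect. For the total causal effect of drug, use the unadjusted pooled rates.
So P(outcome | do(Drug Q)) is just the pooled rate for Drug Q: 352/800 = 0.440.

0.44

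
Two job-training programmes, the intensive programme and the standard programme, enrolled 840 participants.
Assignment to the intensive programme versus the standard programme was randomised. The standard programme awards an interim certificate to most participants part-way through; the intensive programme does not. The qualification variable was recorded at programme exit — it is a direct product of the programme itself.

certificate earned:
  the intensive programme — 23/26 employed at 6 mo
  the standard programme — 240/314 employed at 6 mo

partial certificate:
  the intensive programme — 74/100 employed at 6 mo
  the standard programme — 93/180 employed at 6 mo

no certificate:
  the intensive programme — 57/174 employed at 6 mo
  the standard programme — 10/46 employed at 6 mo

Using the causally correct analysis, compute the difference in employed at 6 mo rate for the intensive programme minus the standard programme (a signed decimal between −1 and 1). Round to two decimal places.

Within every qualification attained during the programme level the intensive programme has the higher rate, yet pooled the standard programme does — Simpson's reversal.
Qualification attained during the programme here is a post-treatment variable shaped by the programme; conditioning on it would introduce bias rather than remove it. The overall comparison is the causal one.
The causal difference is the pooled difference: 0.513 − 0.635 = -0.122.

-0.12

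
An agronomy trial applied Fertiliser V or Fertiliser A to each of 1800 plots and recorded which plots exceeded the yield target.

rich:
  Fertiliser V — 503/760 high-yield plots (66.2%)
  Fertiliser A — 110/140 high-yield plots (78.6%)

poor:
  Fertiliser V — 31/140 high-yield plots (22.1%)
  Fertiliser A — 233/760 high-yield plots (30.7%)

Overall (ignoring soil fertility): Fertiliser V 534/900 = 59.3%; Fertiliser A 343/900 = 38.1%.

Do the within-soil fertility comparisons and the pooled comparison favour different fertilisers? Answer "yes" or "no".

Within each soil fertility level (rich 66.2% vs 78.6%; poor 22.1% vs 30.7%), Fertiliser A has the higher rate every time. Pooled: 59.3% vs 38.1% — Fertiliser V has the higher rate overall. The two comparisons disagree.

yes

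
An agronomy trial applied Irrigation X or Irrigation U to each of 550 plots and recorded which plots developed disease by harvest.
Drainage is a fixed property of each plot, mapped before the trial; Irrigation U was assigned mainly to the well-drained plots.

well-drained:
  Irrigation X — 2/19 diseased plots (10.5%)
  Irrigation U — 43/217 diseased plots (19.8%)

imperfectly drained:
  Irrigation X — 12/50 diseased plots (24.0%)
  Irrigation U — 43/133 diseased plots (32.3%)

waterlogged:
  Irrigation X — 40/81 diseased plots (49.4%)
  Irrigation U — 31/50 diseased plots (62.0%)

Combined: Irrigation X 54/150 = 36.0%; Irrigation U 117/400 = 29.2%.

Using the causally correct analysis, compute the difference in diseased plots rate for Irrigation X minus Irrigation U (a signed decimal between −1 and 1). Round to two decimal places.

-0.10

The field drainage-specific comparison favours Irrigation X throughout, but the pooled figures favour Irrigation U. The question is whether to condition on field drainage.
Field drainage satisfies the back-door criterion: it is not a descendant of the irrigation, and it blocks the spurious path from irrigation to outcome. Adjusting for it (i.e., using the within-field drainage rates) gives the causal effect.
Adjusting over the population distribution of field drainage: 0.429·(0.105−0.198) + 0.333·(0.240−0.323) + 0.238·(0.494−0.620) = -0.098.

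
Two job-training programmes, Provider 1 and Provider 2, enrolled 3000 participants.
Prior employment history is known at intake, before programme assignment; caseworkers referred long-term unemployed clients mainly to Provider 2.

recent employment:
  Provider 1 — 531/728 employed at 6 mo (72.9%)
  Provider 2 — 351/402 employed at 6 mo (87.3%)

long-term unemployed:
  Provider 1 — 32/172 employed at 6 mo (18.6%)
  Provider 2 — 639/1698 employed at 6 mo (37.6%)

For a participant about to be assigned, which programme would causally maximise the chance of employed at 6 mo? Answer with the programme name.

Since prior employment history is a pre-existing factor (not a product of the programme) and it affects the outcome on its own, it is a confounder. The stratified rates, not the pooled rate, identify the causal effect.
Within each level — recent employment: 72.9% vs 87.3%; long-term unemployed: 18.6% vs 37.6% — Provider 2 is higher every time.

Provider 2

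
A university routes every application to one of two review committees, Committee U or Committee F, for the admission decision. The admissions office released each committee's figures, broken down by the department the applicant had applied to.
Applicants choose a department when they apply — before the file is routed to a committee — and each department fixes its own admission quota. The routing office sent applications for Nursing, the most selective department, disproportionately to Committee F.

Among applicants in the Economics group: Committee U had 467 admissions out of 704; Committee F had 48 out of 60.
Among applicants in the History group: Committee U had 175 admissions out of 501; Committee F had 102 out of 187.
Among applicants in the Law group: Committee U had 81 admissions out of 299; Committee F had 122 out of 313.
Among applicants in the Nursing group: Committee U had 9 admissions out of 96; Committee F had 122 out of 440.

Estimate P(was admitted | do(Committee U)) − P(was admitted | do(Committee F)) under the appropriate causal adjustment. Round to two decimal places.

Since department is a pre-existing factor (not a product of the review committee) and it affects the outcome on its own, it is a confounder. The stratified rates, not the pooled rate, identify the causal effect.
Adjusting over the population distribution of department: 0.294·(0.663−0.800) + 0.265·(0.349−0.545) + 0.235·(0.271−0.390) + 0.206·(0.094−0.277) = -0.158.

-0.16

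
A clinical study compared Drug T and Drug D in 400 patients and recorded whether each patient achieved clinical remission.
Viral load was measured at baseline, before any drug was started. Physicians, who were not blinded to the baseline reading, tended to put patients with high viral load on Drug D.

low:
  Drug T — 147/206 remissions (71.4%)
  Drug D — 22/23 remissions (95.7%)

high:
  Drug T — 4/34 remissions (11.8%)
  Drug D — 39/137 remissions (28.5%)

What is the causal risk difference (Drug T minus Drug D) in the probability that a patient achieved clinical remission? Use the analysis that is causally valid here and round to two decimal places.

-0.21

Since viral load is a pre-existing factor (not a product of the drug) and it affects the outcome on its own, it is a confounder. The stratified rates, not the pooled rate, identify the causal effect.
Adjusting over the population distribution of viral load: 0.573·(0.714−0.957) + 0.427·(0.118−0.285) = -0.210.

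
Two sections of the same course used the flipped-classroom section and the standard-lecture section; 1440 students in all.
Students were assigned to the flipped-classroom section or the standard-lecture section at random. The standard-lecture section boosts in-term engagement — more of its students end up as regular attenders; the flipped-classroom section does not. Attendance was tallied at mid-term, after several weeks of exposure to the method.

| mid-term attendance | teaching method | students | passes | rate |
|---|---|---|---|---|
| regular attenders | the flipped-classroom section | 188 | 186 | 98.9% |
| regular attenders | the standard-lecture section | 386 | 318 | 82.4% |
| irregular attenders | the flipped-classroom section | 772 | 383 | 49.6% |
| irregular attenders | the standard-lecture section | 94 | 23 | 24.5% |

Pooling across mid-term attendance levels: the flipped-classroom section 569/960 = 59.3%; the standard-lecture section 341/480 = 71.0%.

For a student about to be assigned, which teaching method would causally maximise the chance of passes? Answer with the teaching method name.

the standard-lecture section

The stratified and pooled comparisons disagree (the flipped-classroom section wins within each mid-term attendance; the standard-lecture section wins overall), so the answer turns on the causal role of mid-term attendance.
Stratifying would compare teaching methods among students the teaching methods themselves sorted into mid-term attendance groups — a form of selection on an intermediate. The unconditioned pooled rates give the total causal effect.
Pooled: the flipped-classroom section 59.3% vs the standard-lecture section 71.0%; the standard-lecture section is higher overall.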